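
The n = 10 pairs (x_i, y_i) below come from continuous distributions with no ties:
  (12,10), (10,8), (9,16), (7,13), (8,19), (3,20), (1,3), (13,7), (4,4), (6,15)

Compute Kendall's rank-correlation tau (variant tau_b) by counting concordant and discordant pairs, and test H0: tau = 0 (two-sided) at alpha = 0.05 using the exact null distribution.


Step 1: Enumerate the 45 unordered pairs (i,j) with i<j and classify each by sign(x_j-x_i) * sign(y_j-y_i).
  (1,2):dx=-2,dy=-2->C; (1,3):dx=-3,dy=+6->D; (1,4):dx=-5,dy=+3->D; (1,5):dx=-4,dy=+9->D
  (1,6):dx=-9,dy=+10->D; (1,7):dx=-11,dy=-7->C; (1,8):dx=+1,dy=-3->D; (1,9):dx=-8,dy=-6->C
  (1,10):dx=-6,dy=+5->D; (2,3):dx=-1,dy=+8->D; (2,4):dx=-3,dy=+5->D; (2,5):dx=-2,dy=+11->D
  (2,6):dx=-7,dy=+12->D; (2,7):dx=-9,dy=-5->C; (2,8):dx=+3,dy=-1->D; (2,9):dx=-6,dy=-4->C
  (2,10):dx=-4,dy=+7->D; (3,4):dx=-2,dy=-3->C; (3,5):dx=-1,dy=+3->D; (3,6):dx=-6,dy=+4->D
  (3,7):dx=-8,dy=-13->C; (3,8):dx=+4,dy=-9->D; (3,9):dx=-5,dy=-12->C; (3,10):dx=-3,dy=-1->C
  (4,5):dx=+1,dy=+6->C; (4,6):dx=-4,dy=+7->D; (4,7):dx=-6,dy=-10->C; (4,8):dx=+6,dy=-6->D
  (4,9):dx=-3,dy=-9->C; (4,10):dx=-1,dy=+2->D; (5,6):dx=-5,dy=+1->D; (5,7):dx=-7,dy=-16->C
  (5,8):dx=+5,dy=-12->D; (5,9):dx=-4,dy=-15->C; (5,10):dx=-2,dy=-4->C; (6,7):dx=-2,dy=-17->C
  (6,8):dx=+10,dy=-13->D; (6,9):dx=+1,dy=-16->D; (6,10):dx=+3,dy=-5->D; (7,8):dx=+12,dy=+4->C
  (7,9):dx=+3,dy=+1->C; (7,10):dx=+5,dy=+12->C; (8,9):dx=-9,dy=-3->C; (8,10):dx=-7,dy=+8->D
  (9,10):dx=+2,dy=+11->C
Step 2: C = 21, D = 24, total pairs = 45.
Step 3: tau = (C - D)/(n(n-1)/2) = (21 - 24)/45 = -0.066667.
Step 4: Exact two-sided p-value (enumerate n! = 3628800 permutations of y under H0): p = 0.861801.
Step 5: alpha = 0.05. fail to reject H0.

tau_b = -0.0667 (C=21, D=24), p = 0.861801, fail to reject H0.


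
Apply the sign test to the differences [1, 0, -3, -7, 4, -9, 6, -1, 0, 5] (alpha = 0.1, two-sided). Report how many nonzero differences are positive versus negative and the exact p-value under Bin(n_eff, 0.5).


Step 1: Discard zero differences. Original n = 10; n_eff = number of nonzero differences = 8.
Nonzero differences (with sign): +1, -3, -7, +4, -9, +6, -1, +5
Step 2: Count signs: positive = 4, negative = 4.
Step 3: Under H0: P(positive) = 0.5, so the number of positives S ~ Bin(8, 0.5).
Step 4: Two-sided exact p-value = sum of Bin(8,0.5) probabilities at or below the observed probability = 1.000000.
Step 5: alpha = 0.1. fail to reject H0.

n_eff = 8, pos = 4, neg = 4, p = 1.000000, fail to reject H0.


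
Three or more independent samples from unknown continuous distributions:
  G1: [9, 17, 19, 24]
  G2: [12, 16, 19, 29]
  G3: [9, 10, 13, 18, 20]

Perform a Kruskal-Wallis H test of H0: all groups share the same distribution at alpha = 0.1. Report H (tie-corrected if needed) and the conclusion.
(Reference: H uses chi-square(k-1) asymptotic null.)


Step 1: Combine all N = 13 observations and assign midranks.
sorted (value, group, rank): (9,G1,1.5), (9,G3,1.5), (10,G3,3), (12,G2,4), (13,G3,5), (16,G2,6), (17,G1,7), (18,G3,8), (19,G1,9.5), (19,G2,9.5), (20,G3,11), (24,G1,12), (29,G2,13)
Step 2: Sum ranks within each group.
R_1 = 30 (n_1 = 4)
R_2 = 32.5 (n_2 = 4)
R_3 = 28.5 (n_3 = 5)
Step 3: H = 12/(N(N+1)) * sum(R_i^2/n_i) - 3(N+1)
     = 12/(13*14) * (30^2/4 + 32.5^2/4 + 28.5^2/5) - 3*14
     = 0.065934 * 651.513 - 42
     = 0.956868.
Step 4: Ties present; correction factor C = 1 - 12/(13^3 - 13) = 0.994505. Corrected H = 0.956868 / 0.994505 = 0.962155.
Step 5: Under H0, H ~ chi^2(2); p-value = 0.618117.
Step 6: alpha = 0.1. fail to reject H0.

H = 0.9622, df = 2, p = 0.618117, fail to reject H0.


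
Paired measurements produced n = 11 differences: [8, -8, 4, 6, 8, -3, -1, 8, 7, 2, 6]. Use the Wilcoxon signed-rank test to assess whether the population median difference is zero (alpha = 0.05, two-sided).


Step 1: Drop any zero differences (none here) and take |d_i|.
|d| = [8, 8, 4, 6, 8, 3, 1, 8, 7, 2, 6]
Step 2: Midrank |d_i| (ties get averaged ranks).
ranks: |8|->9.5, |8|->9.5, |4|->4, |6|->5.5, |8|->9.5, |3|->3, |1|->1, |8|->9.5, |7|->7, |2|->2, |6|->5.5
Step 3: Attach original signs; sum ranks with positive sign and with negative sign.
W+ = 9.5 + 4 + 5.5 + 9.5 + 9.5 + 7 + 2 + 5.5 = 52.5
W- = 9.5 + 3 + 1 = 13.5
(Check: W+ + W- = 66 should equal n(n+1)/2 = 66.)
Step 4: Test statistic W = min(W+, W-) = 13.5.
Step 5: Ties in |d|, so use the tie-corrected normal approximation.
        E[W] = n(n+1)/4 = 11*12/4 = 33.
        Tie groups: |d|=6 (t=2), |d|=8 (t=4); sum(t^3 - t) = 66.
        Var[W] = n(n+1)(2n+1)/24 - sum(t^3-t)/48 = 3036/24 - 66/48 = 125.125.
        z = (W - E[W]) / sqrt(Var[W]) = (13.5 - 33) / 11.1859 = -1.7433.
        Two-sided p = 2*Phi(z) = 0.081288.
Step 6: alpha = 0.05. fail to reject H0.

W+ = 52.5, W- = 13.5, W = min = 13.5, p = 0.081288, fail to reject H0.


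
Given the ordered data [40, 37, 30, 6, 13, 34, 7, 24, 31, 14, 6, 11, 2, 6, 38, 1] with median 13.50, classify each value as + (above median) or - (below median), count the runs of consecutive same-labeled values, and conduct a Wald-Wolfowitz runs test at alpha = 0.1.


Step 1: Compute median = 13.50; label A = above, B = below.
Labels in order: AAABBABAAABBBBAB  (n_A = 8, n_B = 8)
Step 2: Count runs R = 8.
Step 3: Under H0 (random ordering), E[R] = 2*n_A*n_B/(n_A+n_B) + 1 = 2*8*8/16 + 1 = 9.0000.
        Var[R] = 2*n_A*n_B*(2*n_A*n_B - n_A - n_B) / ((n_A+n_B)^2 * (n_A+n_B-1)) = 14336/3840 = 3.7333.
        SD[R] = 1.9322.
Step 4: Continuity-corrected z = (R + 0.5 - E[R]) / SD[R] = (8 + 0.5 - 9.0000) / 1.9322 = -0.2588.
Step 5: Two-sided p-value via normal approximation = 2*(1 - Phi(|z|)) = 0.795809.
Step 6: alpha = 0.1. fail to reject H0.

R = 8, z = -0.2588, p = 0.795809, fail to reject H0.


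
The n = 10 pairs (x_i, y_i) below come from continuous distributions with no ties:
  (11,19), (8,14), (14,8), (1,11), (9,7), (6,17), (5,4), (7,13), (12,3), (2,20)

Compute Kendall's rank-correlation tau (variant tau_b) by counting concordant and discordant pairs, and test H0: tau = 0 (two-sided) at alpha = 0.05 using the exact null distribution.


Step 1: Enumerate the 45 unordered pairs (i,j) with i<j and classify each by sign(x_j-x_i) * sign(y_j-y_i).
  (1,2):dx=-3,dy=-5->C; (1,3):dx=+3,dy=-11->D; (1,4):dx=-10,dy=-8->C; (1,5):dx=-2,dy=-12->C
  (1,6):dx=-5,dy=-2->C; (1,7):dx=-6,dy=-15->C; (1,8):dx=-4,dy=-6->C; (1,9):dx=+1,dy=-16->D
  (1,10):dx=-9,dy=+1->D; (2,3):dx=+6,dy=-6->D; (2,4):dx=-7,dy=-3->C; (2,5):dx=+1,dy=-7->D
  (2,6):dx=-2,dy=+3->D; (2,7):dx=-3,dy=-10->C; (2,8):dx=-1,dy=-1->C; (2,9):dx=+4,dy=-11->D
  (2,10):dx=-6,dy=+6->D; (3,4):dx=-13,dy=+3->D; (3,5):dx=-5,dy=-1->C; (3,6):dx=-8,dy=+9->D
  (3,7):dx=-9,dy=-4->C; (3,8):dx=-7,dy=+5->D; (3,9):dx=-2,dy=-5->C; (3,10):dx=-12,dy=+12->D
  (4,5):dx=+8,dy=-4->D; (4,6):dx=+5,dy=+6->C; (4,7):dx=+4,dy=-7->D; (4,8):dx=+6,dy=+2->C
  (4,9):dx=+11,dy=-8->D; (4,10):dx=+1,dy=+9->C; (5,6):dx=-3,dy=+10->D; (5,7):dx=-4,dy=-3->C
  (5,8):dx=-2,dy=+6->D; (5,9):dx=+3,dy=-4->D; (5,10):dx=-7,dy=+13->D; (6,7):dx=-1,dy=-13->C
  (6,8):dx=+1,dy=-4->D; (6,9):dx=+6,dy=-14->D; (6,10):dx=-4,dy=+3->D; (7,8):dx=+2,dy=+9->C
  (7,9):dx=+7,dy=-1->D; (7,10):dx=-3,dy=+16->D; (8,9):dx=+5,dy=-10->D; (8,10):dx=-5,dy=+7->D
  (9,10):dx=-10,dy=+17->D
Step 2: C = 18, D = 27, total pairs = 45.
Step 3: tau = (C - D)/(n(n-1)/2) = (18 - 27)/45 = -0.200000.
Step 4: Exact two-sided p-value (enumerate n! = 3628800 permutations of y under H0): p = 0.484313.
Step 5: alpha = 0.05. fail to reject H0.

tau_b = -0.2000 (C=18, D=27), p = 0.484313, fail to reject H0.


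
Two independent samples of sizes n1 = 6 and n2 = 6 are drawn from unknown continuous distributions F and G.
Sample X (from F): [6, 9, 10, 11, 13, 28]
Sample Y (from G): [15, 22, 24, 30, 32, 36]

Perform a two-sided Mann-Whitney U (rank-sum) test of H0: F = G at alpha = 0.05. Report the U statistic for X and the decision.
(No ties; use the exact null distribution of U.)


Step 1: Combine and sort all 12 observations; assign midranks.
sorted (value, group): (6,X), (9,X), (10,X), (11,X), (13,X), (15,Y), (22,Y), (24,Y), (28,X), (30,Y), (32,Y), (36,Y)
ranks: 6->1, 9->2, 10->3, 11->4, 13->5, 15->6, 22->7, 24->8, 28->9, 30->10, 32->11, 36->12
Step 2: Rank sum for X: R1 = 1 + 2 + 3 + 4 + 5 + 9 = 24.
Step 3: U_X = R1 - n1(n1+1)/2 = 24 - 6*7/2 = 24 - 21 = 3.
       U_Y = n1*n2 - U_X = 36 - 3 = 33.
Step 4: No ties, so the exact null distribution of U (based on enumerating the C(12,6) = 924 equally likely rank assignments) gives the two-sided p-value.
Step 5: p-value = 0.015152; compare to alpha = 0.05. reject H0.

U_X = 3, p = 0.015152, reject H0 at alpha = 0.05.


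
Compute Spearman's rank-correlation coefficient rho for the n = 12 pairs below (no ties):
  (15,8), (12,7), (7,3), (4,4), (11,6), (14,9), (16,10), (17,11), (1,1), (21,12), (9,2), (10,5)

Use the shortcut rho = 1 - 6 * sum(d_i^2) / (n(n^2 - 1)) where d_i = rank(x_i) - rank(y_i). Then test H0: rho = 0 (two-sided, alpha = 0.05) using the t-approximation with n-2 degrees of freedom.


Step 1: Rank x and y separately (midranks; no ties here).
rank(x): 15->9, 12->7, 7->3, 4->2, 11->6, 14->8, 16->10, 17->11, 1->1, 21->12, 9->4, 10->5
rank(y): 8->8, 7->7, 3->3, 4->4, 6->6, 9->9, 10->10, 11->11, 1->1, 12->12, 2->2, 5->5
Step 2: d_i = R_x(i) - R_y(i); compute d_i^2.
  (9-8)^2=1, (7-7)^2=0, (3-3)^2=0, (2-4)^2=4, (6-6)^2=0, (8-9)^2=1, (10-10)^2=0, (11-11)^2=0, (1-1)^2=0, (12-12)^2=0, (4-2)^2=4, (5-5)^2=0
sum(d^2) = 10.
Step 3: rho = 1 - 6*10 / (12*(12^2 - 1)) = 1 - 60/1716 = 0.965035.
Step 4: Under H0, t = rho * sqrt((n-2)/(1-rho^2)) = 11.6424 ~ t(10).
Step 5: Two-sided p-value from the t-distribution with 10 df = 0.000000.
Step 6: alpha = 0.05. reject H0.

rho = 0.9650, p = 0.000000, reject H0 at alpha = 0.05.


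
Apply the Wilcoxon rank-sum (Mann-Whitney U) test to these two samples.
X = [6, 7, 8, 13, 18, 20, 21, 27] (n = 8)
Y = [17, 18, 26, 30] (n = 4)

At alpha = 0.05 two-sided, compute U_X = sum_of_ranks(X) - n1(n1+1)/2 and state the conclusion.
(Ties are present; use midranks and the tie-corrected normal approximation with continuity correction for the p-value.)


Step 1: Combine and sort all 12 observations; assign midranks.
sorted (value, group): (6,X), (7,X), (8,X), (13,X), (17,Y), (18,X), (18,Y), (20,X), (21,X), (26,Y), (27,X), (30,Y)
ranks: 6->1, 7->2, 8->3, 13->4, 17->5, 18->6.5, 18->6.5, 20->8, 21->9, 26->10, 27->11, 30->12
Step 2: Rank sum for X: R1 = 1 + 2 + 3 + 4 + 6.5 + 8 + 9 + 11 = 44.5.
Step 3: U_X = R1 - n1(n1+1)/2 = 44.5 - 8*9/2 = 44.5 - 36 = 8.5.
       U_Y = n1*n2 - U_X = 32 - 8.5 = 23.5.
Step 4: Ties are present, so use the tie-corrected normal approximation (with continuity correction) for the p-value.
Step 5: p-value = 0.233663; compare to alpha = 0.05. fail to reject H0.

U_X = 8.5, p = 0.233663, fail to reject H0 at alpha = 0.05.


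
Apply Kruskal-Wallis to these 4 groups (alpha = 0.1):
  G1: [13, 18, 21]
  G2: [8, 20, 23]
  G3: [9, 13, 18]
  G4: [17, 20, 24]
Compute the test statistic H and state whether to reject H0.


Step 1: Combine all N = 12 observations and assign midranks.
sorted (value, group, rank): (8,G2,1), (9,G3,2), (13,G1,3.5), (13,G3,3.5), (17,G4,5), (18,G1,6.5), (18,G3,6.5), (20,G2,8.5), (20,G4,8.5), (21,G1,10), (23,G2,11), (24,G4,12)
Step 2: Sum ranks within each group.
R_1 = 20 (n_1 = 3)
R_2 = 20.5 (n_2 = 3)
R_3 = 12 (n_3 = 3)
R_4 = 25.5 (n_4 = 3)
Step 3: H = 12/(N(N+1)) * sum(R_i^2/n_i) - 3(N+1)
     = 12/(12*13) * (20^2/3 + 20.5^2/3 + 12^2/3 + 25.5^2/3) - 3*13
     = 0.076923 * 538.167 - 39
     = 2.397436.
Step 4: Ties present; correction factor C = 1 - 18/(12^3 - 12) = 0.989510. Corrected H = 2.397436 / 0.989510 = 2.422850.
Step 5: Under H0, H ~ chi^2(3); p-value = 0.489395.
Step 6: alpha = 0.1. fail to reject H0.

H = 2.4229, df = 3, p = 0.489395, fail to reject H0.


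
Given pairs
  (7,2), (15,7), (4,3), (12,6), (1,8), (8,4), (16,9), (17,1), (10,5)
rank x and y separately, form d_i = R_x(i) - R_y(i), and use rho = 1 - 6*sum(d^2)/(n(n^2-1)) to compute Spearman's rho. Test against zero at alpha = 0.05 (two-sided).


Step 1: Rank x and y separately (midranks; no ties here).
rank(x): 7->3, 15->7, 4->2, 12->6, 1->1, 8->4, 16->8, 17->9, 10->5
rank(y): 2->2, 7->7, 3->3, 6->6, 8->8, 4->4, 9->9, 1->1, 5->5
Step 2: d_i = R_x(i) - R_y(i); compute d_i^2.
  (3-2)^2=1, (7-7)^2=0, (2-3)^2=1, (6-6)^2=0, (1-8)^2=49, (4-4)^2=0, (8-9)^2=1, (9-1)^2=64, (5-5)^2=0
sum(d^2) = 116.
Step 3: rho = 1 - 6*116 / (9*(9^2 - 1)) = 1 - 696/720 = 0.033333.
Step 4: Under H0, t = rho * sqrt((n-2)/(1-rho^2)) = 0.0882 ~ t(7).
Step 5: Two-sided p-value from the t-distribution with 7 df = 0.932157.
Step 6: alpha = 0.05. fail to reject H0.

rho = 0.0333, p = 0.932157, fail to reject H0 at alpha = 0.05.


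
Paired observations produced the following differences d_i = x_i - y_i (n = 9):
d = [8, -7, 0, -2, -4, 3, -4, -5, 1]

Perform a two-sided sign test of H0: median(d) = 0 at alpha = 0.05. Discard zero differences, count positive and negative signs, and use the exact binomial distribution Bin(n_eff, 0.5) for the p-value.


Step 1: Discard zero differences. Original n = 9; n_eff = number of nonzero differences = 8.
Nonzero differences (with sign): +8, -7, -2, -4, +3, -4, -5, +1
Step 2: Count signs: positive = 3, negative = 5.
Step 3: Under H0: P(positive) = 0.5, so the number of positives S ~ Bin(8, 0.5).
Step 4: Two-sided exact p-value = sum of Bin(8,0.5) probabilities at or below the observed probability = 0.726562.
Step 5: alpha = 0.05. fail to reject H0.

n_eff = 8, pos = 3, neg = 5, p = 0.726562, fail to reject H0.


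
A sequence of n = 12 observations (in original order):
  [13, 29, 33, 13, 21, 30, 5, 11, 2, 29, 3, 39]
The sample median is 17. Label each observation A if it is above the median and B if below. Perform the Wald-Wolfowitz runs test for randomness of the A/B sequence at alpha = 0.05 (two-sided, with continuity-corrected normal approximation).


Step 1: Compute median = 17; label A = above, B = below.
Labels in order: BAABAABBBABA  (n_A = 6, n_B = 6)
Step 2: Count runs R = 8.
Step 3: Under H0 (random ordering), E[R] = 2*n_A*n_B/(n_A+n_B) + 1 = 2*6*6/12 + 1 = 7.0000.
        Var[R] = 2*n_A*n_B*(2*n_A*n_B - n_A - n_B) / ((n_A+n_B)^2 * (n_A+n_B-1)) = 4320/1584 = 2.7273.
        SD[R] = 1.6514.
Step 4: Continuity-corrected z = (R - 0.5 - E[R]) / SD[R] = (8 - 0.5 - 7.0000) / 1.6514 = 0.3028.
Step 5: Two-sided p-value via normal approximation = 2*(1 - Phi(|z|)) = 0.762069.
Step 6: alpha = 0.05. fail to reject H0.

R = 8, z = 0.3028, p = 0.762069, fail to reject H0.


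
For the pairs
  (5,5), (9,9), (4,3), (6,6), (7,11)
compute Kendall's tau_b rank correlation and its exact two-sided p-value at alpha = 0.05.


Step 1: Enumerate the 10 unordered pairs (i,j) with i<j and classify each by sign(x_j-x_i) * sign(y_j-y_i).
  (1,2):dx=+4,dy=+4->C; (1,3):dx=-1,dy=-2->C; (1,4):dx=+1,dy=+1->C; (1,5):dx=+2,dy=+6->C
  (2,3):dx=-5,dy=-6->C; (2,4):dx=-3,dy=-3->C; (2,5):dx=-2,dy=+2->D; (3,4):dx=+2,dy=+3->C
  (3,5):dx=+3,dy=+8->C; (4,5):dx=+1,dy=+5->C
Step 2: C = 9, D = 1, total pairs = 10.
Step 3: tau = (C - D)/(n(n-1)/2) = (9 - 1)/10 = 0.800000.
Step 4: Exact two-sided p-value (enumerate n! = 120 permutations of y under H0): p = 0.083333.
Step 5: alpha = 0.05. fail to reject H0.

tau_b = 0.8000 (C=9, D=1), p = 0.083333, fail to reject H0.


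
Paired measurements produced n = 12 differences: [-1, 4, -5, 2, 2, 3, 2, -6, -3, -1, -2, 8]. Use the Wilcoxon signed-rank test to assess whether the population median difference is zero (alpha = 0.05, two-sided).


Step 1: Drop any zero differences (none here) and take |d_i|.
|d| = [1, 4, 5, 2, 2, 3, 2, 6, 3, 1, 2, 8]
Step 2: Midrank |d_i| (ties get averaged ranks).
ranks: |1|->1.5, |4|->9, |5|->10, |2|->4.5, |2|->4.5, |3|->7.5, |2|->4.5, |6|->11, |3|->7.5, |1|->1.5, |2|->4.5, |8|->12
Step 3: Attach original signs; sum ranks with positive sign and with negative sign.
W+ = 9 + 4.5 + 4.5 + 7.5 + 4.5 + 12 = 42
W- = 1.5 + 10 + 11 + 7.5 + 1.5 + 4.5 = 36
(Check: W+ + W- = 78 should equal n(n+1)/2 = 78.)
Step 4: Test statistic W = min(W+, W-) = 36.
Step 5: Ties in |d|, so use the tie-corrected normal approximation.
        E[W] = n(n+1)/4 = 12*13/4 = 39.
        Tie groups: |d|=1 (t=2), |d|=2 (t=4), |d|=3 (t=2); sum(t^3 - t) = 72.
        Var[W] = n(n+1)(2n+1)/24 - sum(t^3-t)/48 = 3900/24 - 72/48 = 161.
        z = (W - E[W]) / sqrt(Var[W]) = (36 - 39) / 12.6886 = -0.2364.
        Two-sided p = 2*Phi(z) = 0.813097.
Step 6: alpha = 0.05. fail to reject H0.

W+ = 42, W- = 36, W = min = 36, p = 0.813097, fail to reject H0.


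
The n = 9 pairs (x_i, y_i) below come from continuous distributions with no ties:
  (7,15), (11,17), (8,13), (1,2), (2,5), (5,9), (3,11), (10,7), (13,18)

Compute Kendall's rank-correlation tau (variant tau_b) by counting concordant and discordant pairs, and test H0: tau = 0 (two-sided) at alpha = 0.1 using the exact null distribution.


Step 1: Enumerate the 36 unordered pairs (i,j) with i<j and classify each by sign(x_j-x_i) * sign(y_j-y_i).
  (1,2):dx=+4,dy=+2->C; (1,3):dx=+1,dy=-2->D; (1,4):dx=-6,dy=-13->C; (1,5):dx=-5,dy=-10->C
  (1,6):dx=-2,dy=-6->C; (1,7):dx=-4,dy=-4->C; (1,8):dx=+3,dy=-8->D; (1,9):dx=+6,dy=+3->C
  (2,3):dx=-3,dy=-4->C; (2,4):dx=-10,dy=-15->C; (2,5):dx=-9,dy=-12->C; (2,6):dx=-6,dy=-8->C
  (2,7):dx=-8,dy=-6->C; (2,8):dx=-1,dy=-10->C; (2,9):dx=+2,dy=+1->C; (3,4):dx=-7,dy=-11->C
  (3,5):dx=-6,dy=-8->C; (3,6):dx=-3,dy=-4->C; (3,7):dx=-5,dy=-2->C; (3,8):dx=+2,dy=-6->D
  (3,9):dx=+5,dy=+5->C; (4,5):dx=+1,dy=+3->C; (4,6):dx=+4,dy=+7->C; (4,7):dx=+2,dy=+9->C
  (4,8):dx=+9,dy=+5->C; (4,9):dx=+12,dy=+16->C; (5,6):dx=+3,dy=+4->C; (5,7):dx=+1,dy=+6->C
  (5,8):dx=+8,dy=+2->C; (5,9):dx=+11,dy=+13->C; (6,7):dx=-2,dy=+2->D; (6,8):dx=+5,dy=-2->D
  (6,9):dx=+8,dy=+9->C; (7,8):dx=+7,dy=-4->D; (7,9):dx=+10,dy=+7->C; (8,9):dx=+3,dy=+11->C
Step 2: C = 30, D = 6, total pairs = 36.
Step 3: tau = (C - D)/(n(n-1)/2) = (30 - 6)/36 = 0.666667.
Step 4: Exact two-sided p-value (enumerate n! = 362880 permutations of y under H0): p = 0.012665.
Step 5: alpha = 0.1. reject H0.

tau_b = 0.6667 (C=30, D=6), p = 0.012665, reject H0.


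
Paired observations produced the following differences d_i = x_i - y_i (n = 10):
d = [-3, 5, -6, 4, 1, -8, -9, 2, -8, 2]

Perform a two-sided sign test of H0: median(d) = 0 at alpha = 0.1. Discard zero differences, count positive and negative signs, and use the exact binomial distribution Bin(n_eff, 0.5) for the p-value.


Step 1: Discard zero differences. Original n = 10; n_eff = number of nonzero differences = 10.
Nonzero differences (with sign): -3, +5, -6, +4, +1, -8, -9, +2, -8, +2
Step 2: Count signs: positive = 5, negative = 5.
Step 3: Under H0: P(positive) = 0.5, so the number of positives S ~ Bin(10, 0.5).
Step 4: Two-sided exact p-value = sum of Bin(10,0.5) probabilities at or below the observed probability = 1.000000.
Step 5: alpha = 0.1. fail to reject H0.

n_eff = 10, pos = 5, neg = 5, p = 1.000000, fail to reject H0.


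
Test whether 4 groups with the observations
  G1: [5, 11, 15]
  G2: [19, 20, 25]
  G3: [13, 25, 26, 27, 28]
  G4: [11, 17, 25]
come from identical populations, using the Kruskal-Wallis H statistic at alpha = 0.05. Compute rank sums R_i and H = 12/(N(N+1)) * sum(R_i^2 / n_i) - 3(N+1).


Step 1: Combine all N = 14 observations and assign midranks.
sorted (value, group, rank): (5,G1,1), (11,G1,2.5), (11,G4,2.5), (13,G3,4), (15,G1,5), (17,G4,6), (19,G2,7), (20,G2,8), (25,G2,10), (25,G3,10), (25,G4,10), (26,G3,12), (27,G3,13), (28,G3,14)
Step 2: Sum ranks within each group.
R_1 = 8.5 (n_1 = 3)
R_2 = 25 (n_2 = 3)
R_3 = 53 (n_3 = 5)
R_4 = 18.5 (n_4 = 3)
Step 3: H = 12/(N(N+1)) * sum(R_i^2/n_i) - 3(N+1)
     = 12/(14*15) * (8.5^2/3 + 25^2/3 + 53^2/5 + 18.5^2/3) - 3*15
     = 0.057143 * 908.3 - 45
     = 6.902857.
Step 4: Ties present; correction factor C = 1 - 30/(14^3 - 14) = 0.989011. Corrected H = 6.902857 / 0.989011 = 6.979556.
Step 5: Under H0, H ~ chi^2(3); p-value = 0.072552.
Step 6: alpha = 0.05. fail to reject H0.

H = 6.9796, df = 3, p = 0.072552, fail to reject H0.


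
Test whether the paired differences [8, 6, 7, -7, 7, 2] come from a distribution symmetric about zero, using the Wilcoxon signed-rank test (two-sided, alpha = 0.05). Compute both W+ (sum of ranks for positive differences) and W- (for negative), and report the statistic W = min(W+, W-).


Step 1: Drop any zero differences (none here) and take |d_i|.
|d| = [8, 6, 7, 7, 7, 2]
Step 2: Midrank |d_i| (ties get averaged ranks).
ranks: |8|->6, |6|->2, |7|->4, |7|->4, |7|->4, |2|->1
Step 3: Attach original signs; sum ranks with positive sign and with negative sign.
W+ = 6 + 2 + 4 + 4 + 1 = 17
W- = 4 = 4
(Check: W+ + W- = 21 should equal n(n+1)/2 = 21.)
Step 4: Test statistic W = min(W+, W-) = 4.
Step 5: Ties in |d|, so use the tie-corrected normal approximation.
        E[W] = n(n+1)/4 = 6*7/4 = 10.5.
        Tie groups: |d|=7 (t=3); sum(t^3 - t) = 24.
        Var[W] = n(n+1)(2n+1)/24 - sum(t^3-t)/48 = 546/24 - 24/48 = 22.25.
        z = (W - E[W]) / sqrt(Var[W]) = (4 - 10.5) / 4.7170 = -1.3780.
        Two-sided p = 2*Phi(z) = 0.168204.
Step 6: alpha = 0.05. fail to reject H0.

W+ = 17, W- = 4, W = min = 4, p = 0.168204, fail to reject H0.


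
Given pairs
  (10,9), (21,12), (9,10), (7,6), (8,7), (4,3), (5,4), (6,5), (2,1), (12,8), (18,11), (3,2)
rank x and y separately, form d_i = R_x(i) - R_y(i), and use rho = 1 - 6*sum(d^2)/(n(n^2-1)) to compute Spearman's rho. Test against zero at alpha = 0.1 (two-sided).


Step 1: Rank x and y separately (midranks; no ties here).
rank(x): 10->9, 21->12, 9->8, 7->6, 8->7, 4->3, 5->4, 6->5, 2->1, 12->10, 18->11, 3->2
rank(y): 9->9, 12->12, 10->10, 6->6, 7->7, 3->3, 4->4, 5->5, 1->1, 8->8, 11->11, 2->2
Step 2: d_i = R_x(i) - R_y(i); compute d_i^2.
  (9-9)^2=0, (12-12)^2=0, (8-10)^2=4, (6-6)^2=0, (7-7)^2=0, (3-3)^2=0, (4-4)^2=0, (5-5)^2=0, (1-1)^2=0, (10-8)^2=4, (11-11)^2=0, (2-2)^2=0
sum(d^2) = 8.
Step 3: rho = 1 - 6*8 / (12*(12^2 - 1)) = 1 - 48/1716 = 0.972028.
Step 4: Under H0, t = rho * sqrt((n-2)/(1-rho^2)) = 13.0876 ~ t(10).
Step 5: Two-sided p-value from the t-distribution with 10 df = 0.000000.
Step 6: alpha = 0.1. reject H0.

rho = 0.9720, p = 0.000000, reject H0 at alpha = 0.1.


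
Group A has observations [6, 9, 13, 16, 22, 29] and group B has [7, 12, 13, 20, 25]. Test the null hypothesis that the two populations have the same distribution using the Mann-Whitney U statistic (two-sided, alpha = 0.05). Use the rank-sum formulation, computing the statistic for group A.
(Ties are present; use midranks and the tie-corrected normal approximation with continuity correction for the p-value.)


Step 1: Combine and sort all 11 observations; assign midranks.
sorted (value, group): (6,X), (7,Y), (9,X), (12,Y), (13,X), (13,Y), (16,X), (20,Y), (22,X), (25,Y), (29,X)
ranks: 6->1, 7->2, 9->3, 12->4, 13->5.5, 13->5.5, 16->7, 20->8, 22->9, 25->10, 29->11
Step 2: Rank sum for X: R1 = 1 + 3 + 5.5 + 7 + 9 + 11 = 36.5.
Step 3: U_X = R1 - n1(n1+1)/2 = 36.5 - 6*7/2 = 36.5 - 21 = 15.5.
       U_Y = n1*n2 - U_X = 30 - 15.5 = 14.5.
Step 4: Ties are present, so use the tie-corrected normal approximation (with continuity correction) for the p-value.
Step 5: p-value = 1.000000; compare to alpha = 0.05. fail to reject H0.

U_X = 15.5, p = 1.000000, fail to reject H0 at alpha = 0.05.


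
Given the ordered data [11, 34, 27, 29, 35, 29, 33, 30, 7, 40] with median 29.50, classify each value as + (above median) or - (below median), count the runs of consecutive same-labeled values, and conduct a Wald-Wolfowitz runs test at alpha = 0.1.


Step 1: Compute median = 29.50; label A = above, B = below.
Labels in order: BABBABAABA  (n_A = 5, n_B = 5)
Step 2: Count runs R = 8.
Step 3: Under H0 (random ordering), E[R] = 2*n_A*n_B/(n_A+n_B) + 1 = 2*5*5/10 + 1 = 6.0000.
        Var[R] = 2*n_A*n_B*(2*n_A*n_B - n_A - n_B) / ((n_A+n_B)^2 * (n_A+n_B-1)) = 2000/900 = 2.2222.
        SD[R] = 1.4907.
Step 4: Continuity-corrected z = (R - 0.5 - E[R]) / SD[R] = (8 - 0.5 - 6.0000) / 1.4907 = 1.0062.
Step 5: Two-sided p-value via normal approximation = 2*(1 - Phi(|z|)) = 0.314305.
Step 6: alpha = 0.1. fail to reject H0.

R = 8, z = 1.0062, p = 0.314305, fail to reject H0.


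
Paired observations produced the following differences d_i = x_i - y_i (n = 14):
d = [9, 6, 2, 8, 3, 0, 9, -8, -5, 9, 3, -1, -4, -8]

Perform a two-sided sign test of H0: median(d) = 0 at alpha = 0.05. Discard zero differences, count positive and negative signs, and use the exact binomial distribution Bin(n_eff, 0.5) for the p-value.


Step 1: Discard zero differences. Original n = 14; n_eff = number of nonzero differences = 13.
Nonzero differences (with sign): +9, +6, +2, +8, +3, +9, -8, -5, +9, +3, -1, -4, -8
Step 2: Count signs: positive = 8, negative = 5.
Step 3: Under H0: P(positive) = 0.5, so the number of positives S ~ Bin(13, 0.5).
Step 4: Two-sided exact p-value = sum of Bin(13,0.5) probabilities at or below the observed probability = 0.581055.
Step 5: alpha = 0.05. fail to reject H0.

n_eff = 13, pos = 8, neg = 5, p = 0.581055, fail to reject H0.


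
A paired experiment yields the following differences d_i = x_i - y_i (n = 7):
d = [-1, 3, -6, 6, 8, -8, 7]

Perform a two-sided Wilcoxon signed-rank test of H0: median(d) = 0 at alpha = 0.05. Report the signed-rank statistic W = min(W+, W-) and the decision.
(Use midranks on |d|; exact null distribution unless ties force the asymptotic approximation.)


Step 1: Drop any zero differences (none here) and take |d_i|.
|d| = [1, 3, 6, 6, 8, 8, 7]
Step 2: Midrank |d_i| (ties get averaged ranks).
ranks: |1|->1, |3|->2, |6|->3.5, |6|->3.5, |8|->6.5, |8|->6.5, |7|->5
Step 3: Attach original signs; sum ranks with positive sign and with negative sign.
W+ = 2 + 3.5 + 6.5 + 5 = 17
W- = 1 + 3.5 + 6.5 = 11
(Check: W+ + W- = 28 should equal n(n+1)/2 = 28.)
Step 4: Test statistic W = min(W+, W-) = 11.
Step 5: Ties in |d|, so use the tie-corrected normal approximation.
        E[W] = n(n+1)/4 = 7*8/4 = 14.
        Tie groups: |d|=6 (t=2), |d|=8 (t=2); sum(t^3 - t) = 12.
        Var[W] = n(n+1)(2n+1)/24 - sum(t^3-t)/48 = 840/24 - 12/48 = 34.75.
        z = (W - E[W]) / sqrt(Var[W]) = (11 - 14) / 5.8949 = -0.5089.
        Two-sided p = 2*Phi(z) = 0.610813.
Step 6: alpha = 0.05. fail to reject H0.

W+ = 17, W- = 11, W = min = 11, p = 0.610813, fail to reject H0.


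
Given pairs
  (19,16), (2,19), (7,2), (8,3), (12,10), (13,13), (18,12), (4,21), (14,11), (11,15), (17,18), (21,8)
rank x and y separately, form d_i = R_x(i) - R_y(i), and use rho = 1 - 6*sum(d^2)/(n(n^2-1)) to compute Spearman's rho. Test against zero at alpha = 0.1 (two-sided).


Step 1: Rank x and y separately (midranks; no ties here).
rank(x): 19->11, 2->1, 7->3, 8->4, 12->6, 13->7, 18->10, 4->2, 14->8, 11->5, 17->9, 21->12
rank(y): 16->9, 19->11, 2->1, 3->2, 10->4, 13->7, 12->6, 21->12, 11->5, 15->8, 18->10, 8->3
Step 2: d_i = R_x(i) - R_y(i); compute d_i^2.
  (11-9)^2=4, (1-11)^2=100, (3-1)^2=4, (4-2)^2=4, (6-4)^2=4, (7-7)^2=0, (10-6)^2=16, (2-12)^2=100, (8-5)^2=9, (5-8)^2=9, (9-10)^2=1, (12-3)^2=81
sum(d^2) = 332.
Step 3: rho = 1 - 6*332 / (12*(12^2 - 1)) = 1 - 1992/1716 = -0.160839.
Step 4: Under H0, t = rho * sqrt((n-2)/(1-rho^2)) = -0.5153 ~ t(10).
Step 5: Two-sided p-value from the t-distribution with 10 df = 0.617523.
Step 6: alpha = 0.1. fail to reject H0.

rho = -0.1608, p = 0.617523, fail to reject H0 at alpha = 0.1.


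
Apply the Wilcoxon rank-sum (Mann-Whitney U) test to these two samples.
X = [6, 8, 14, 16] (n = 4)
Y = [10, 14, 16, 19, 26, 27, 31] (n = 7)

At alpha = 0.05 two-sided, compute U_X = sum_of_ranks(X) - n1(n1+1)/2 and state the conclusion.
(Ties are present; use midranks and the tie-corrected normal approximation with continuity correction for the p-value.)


Step 1: Combine and sort all 11 observations; assign midranks.
sorted (value, group): (6,X), (8,X), (10,Y), (14,X), (14,Y), (16,X), (16,Y), (19,Y), (26,Y), (27,Y), (31,Y)
ranks: 6->1, 8->2, 10->3, 14->4.5, 14->4.5, 16->6.5, 16->6.5, 19->8, 26->9, 27->10, 31->11
Step 2: Rank sum for X: R1 = 1 + 2 + 4.5 + 6.5 = 14.
Step 3: U_X = R1 - n1(n1+1)/2 = 14 - 4*5/2 = 14 - 10 = 4.
       U_Y = n1*n2 - U_X = 28 - 4 = 24.
Step 4: Ties are present, so use the tie-corrected normal approximation (with continuity correction) for the p-value.
Step 5: p-value = 0.071302; compare to alpha = 0.05. fail to reject H0.

U_X = 4, p = 0.071302, fail to reject H0 at alpha = 0.05.


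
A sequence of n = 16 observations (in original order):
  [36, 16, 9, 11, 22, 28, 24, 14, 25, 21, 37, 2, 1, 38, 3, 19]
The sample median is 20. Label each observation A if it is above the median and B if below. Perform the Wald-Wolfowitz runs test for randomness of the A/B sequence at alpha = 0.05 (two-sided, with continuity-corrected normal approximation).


Step 1: Compute median = 20; label A = above, B = below.
Labels in order: ABBBAAABAAABBABB  (n_A = 8, n_B = 8)
Step 2: Count runs R = 8.
Step 3: Under H0 (random ordering), E[R] = 2*n_A*n_B/(n_A+n_B) + 1 = 2*8*8/16 + 1 = 9.0000.
        Var[R] = 2*n_A*n_B*(2*n_A*n_B - n_A - n_B) / ((n_A+n_B)^2 * (n_A+n_B-1)) = 14336/3840 = 3.7333.
        SD[R] = 1.9322.
Step 4: Continuity-corrected z = (R + 0.5 - E[R]) / SD[R] = (8 + 0.5 - 9.0000) / 1.9322 = -0.2588.
Step 5: Two-sided p-value via normal approximation = 2*(1 - Phi(|z|)) = 0.795809.
Step 6: alpha = 0.05. fail to reject H0.

R = 8, z = -0.2588, p = 0.795809, fail to reject H0.


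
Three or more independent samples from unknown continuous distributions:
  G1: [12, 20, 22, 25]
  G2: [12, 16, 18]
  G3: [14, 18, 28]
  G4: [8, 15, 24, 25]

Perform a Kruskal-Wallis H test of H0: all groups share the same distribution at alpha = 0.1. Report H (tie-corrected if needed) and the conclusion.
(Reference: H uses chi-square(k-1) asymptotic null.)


Step 1: Combine all N = 14 observations and assign midranks.
sorted (value, group, rank): (8,G4,1), (12,G1,2.5), (12,G2,2.5), (14,G3,4), (15,G4,5), (16,G2,6), (18,G2,7.5), (18,G3,7.5), (20,G1,9), (22,G1,10), (24,G4,11), (25,G1,12.5), (25,G4,12.5), (28,G3,14)
Step 2: Sum ranks within each group.
R_1 = 34 (n_1 = 4)
R_2 = 16 (n_2 = 3)
R_3 = 25.5 (n_3 = 3)
R_4 = 29.5 (n_4 = 4)
Step 3: H = 12/(N(N+1)) * sum(R_i^2/n_i) - 3(N+1)
     = 12/(14*15) * (34^2/4 + 16^2/3 + 25.5^2/3 + 29.5^2/4) - 3*15
     = 0.057143 * 808.646 - 45
     = 1.208333.
Step 4: Ties present; correction factor C = 1 - 18/(14^3 - 14) = 0.993407. Corrected H = 1.208333 / 0.993407 = 1.216353.
Step 5: Under H0, H ~ chi^2(3); p-value = 0.749085.
Step 6: alpha = 0.1. fail to reject H0.

H = 1.2164, df = 3, p = 0.749085, fail to reject H0.


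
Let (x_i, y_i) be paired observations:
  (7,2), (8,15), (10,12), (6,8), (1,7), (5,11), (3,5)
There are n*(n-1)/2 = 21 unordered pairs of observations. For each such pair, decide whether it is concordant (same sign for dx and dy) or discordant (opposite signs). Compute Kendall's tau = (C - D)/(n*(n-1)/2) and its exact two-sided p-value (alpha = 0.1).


Step 1: Enumerate the 21 unordered pairs (i,j) with i<j and classify each by sign(x_j-x_i) * sign(y_j-y_i).
  (1,2):dx=+1,dy=+13->C; (1,3):dx=+3,dy=+10->C; (1,4):dx=-1,dy=+6->D; (1,5):dx=-6,dy=+5->D
  (1,6):dx=-2,dy=+9->D; (1,7):dx=-4,dy=+3->D; (2,3):dx=+2,dy=-3->D; (2,4):dx=-2,dy=-7->C
  (2,5):dx=-7,dy=-8->C; (2,6):dx=-3,dy=-4->C; (2,7):dx=-5,dy=-10->C; (3,4):dx=-4,dy=-4->C
  (3,5):dx=-9,dy=-5->C; (3,6):dx=-5,dy=-1->C; (3,7):dx=-7,dy=-7->C; (4,5):dx=-5,dy=-1->C
  (4,6):dx=-1,dy=+3->D; (4,7):dx=-3,dy=-3->C; (5,6):dx=+4,dy=+4->C; (5,7):dx=+2,dy=-2->D
  (6,7):dx=-2,dy=-6->C
Step 2: C = 14, D = 7, total pairs = 21.
Step 3: tau = (C - D)/(n(n-1)/2) = (14 - 7)/21 = 0.333333.
Step 4: Exact two-sided p-value (enumerate n! = 5040 permutations of y under H0): p = 0.381349.
Step 5: alpha = 0.1. fail to reject H0.

tau_b = 0.3333 (C=14, D=7), p = 0.381349, fail to reject H0.


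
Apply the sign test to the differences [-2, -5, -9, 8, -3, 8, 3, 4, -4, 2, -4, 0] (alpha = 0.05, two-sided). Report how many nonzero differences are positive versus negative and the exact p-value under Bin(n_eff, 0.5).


Step 1: Discard zero differences. Original n = 12; n_eff = number of nonzero differences = 11.
Nonzero differences (with sign): -2, -5, -9, +8, -3, +8, +3, +4, -4, +2, -4
Step 2: Count signs: positive = 5, negative = 6.
Step 3: Under H0: P(positive) = 0.5, so the number of positives S ~ Bin(11, 0.5).
Step 4: Two-sided exact p-value = sum of Bin(11,0.5) probabilities at or below the observed probability = 1.000000.
Step 5: alpha = 0.05. fail to reject H0.

n_eff = 11, pos = 5, neg = 6, p = 1.000000, fail to reject H0.


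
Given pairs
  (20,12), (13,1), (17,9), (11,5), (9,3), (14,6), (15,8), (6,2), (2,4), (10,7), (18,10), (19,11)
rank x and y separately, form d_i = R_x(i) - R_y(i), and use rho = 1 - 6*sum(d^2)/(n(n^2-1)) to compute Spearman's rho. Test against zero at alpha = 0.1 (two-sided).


Step 1: Rank x and y separately (midranks; no ties here).
rank(x): 20->12, 13->6, 17->9, 11->5, 9->3, 14->7, 15->8, 6->2, 2->1, 10->4, 18->10, 19->11
rank(y): 12->12, 1->1, 9->9, 5->5, 3->3, 6->6, 8->8, 2->2, 4->4, 7->7, 10->10, 11->11
Step 2: d_i = R_x(i) - R_y(i); compute d_i^2.
  (12-12)^2=0, (6-1)^2=25, (9-9)^2=0, (5-5)^2=0, (3-3)^2=0, (7-6)^2=1, (8-8)^2=0, (2-2)^2=0, (1-4)^2=9, (4-7)^2=9, (10-10)^2=0, (11-11)^2=0
sum(d^2) = 44.
Step 3: rho = 1 - 6*44 / (12*(12^2 - 1)) = 1 - 264/1716 = 0.846154.
Step 4: Under H0, t = rho * sqrt((n-2)/(1-rho^2)) = 5.0208 ~ t(10).
Step 5: Two-sided p-value from the t-distribution with 10 df = 0.000521.
Step 6: alpha = 0.1. reject H0.

rho = 0.8462, p = 0.000521, reject H0 at alpha = 0.1.


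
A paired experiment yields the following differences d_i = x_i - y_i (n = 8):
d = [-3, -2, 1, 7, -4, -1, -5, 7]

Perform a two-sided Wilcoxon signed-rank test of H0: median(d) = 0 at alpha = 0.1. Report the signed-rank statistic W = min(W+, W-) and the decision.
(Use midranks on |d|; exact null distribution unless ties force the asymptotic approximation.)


Step 1: Drop any zero differences (none here) and take |d_i|.
|d| = [3, 2, 1, 7, 4, 1, 5, 7]
Step 2: Midrank |d_i| (ties get averaged ranks).
ranks: |3|->4, |2|->3, |1|->1.5, |7|->7.5, |4|->5, |1|->1.5, |5|->6, |7|->7.5
Step 3: Attach original signs; sum ranks with positive sign and with negative sign.
W+ = 1.5 + 7.5 + 7.5 = 16.5
W- = 4 + 3 + 5 + 1.5 + 6 = 19.5
(Check: W+ + W- = 36 should equal n(n+1)/2 = 36.)
Step 4: Test statistic W = min(W+, W-) = 16.5.
Step 5: Ties in |d|, so use the tie-corrected normal approximation.
        E[W] = n(n+1)/4 = 8*9/4 = 18.
        Tie groups: |d|=1 (t=2), |d|=7 (t=2); sum(t^3 - t) = 12.
        Var[W] = n(n+1)(2n+1)/24 - sum(t^3-t)/48 = 1224/24 - 12/48 = 50.75.
        z = (W - E[W]) / sqrt(Var[W]) = (16.5 - 18) / 7.1239 = -0.2106.
        Two-sided p = 2*Phi(z) = 0.833232.
Step 6: alpha = 0.1. fail to reject H0.

W+ = 16.5, W- = 19.5, W = min = 16.5, p = 0.833232, fail to reject H0.


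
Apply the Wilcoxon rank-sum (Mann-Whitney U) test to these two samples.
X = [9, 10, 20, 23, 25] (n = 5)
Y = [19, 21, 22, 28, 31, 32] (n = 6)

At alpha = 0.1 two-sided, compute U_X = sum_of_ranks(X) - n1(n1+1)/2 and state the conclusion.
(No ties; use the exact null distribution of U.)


Step 1: Combine and sort all 11 observations; assign midranks.
sorted (value, group): (9,X), (10,X), (19,Y), (20,X), (21,Y), (22,Y), (23,X), (25,X), (28,Y), (31,Y), (32,Y)
ranks: 9->1, 10->2, 19->3, 20->4, 21->5, 22->6, 23->7, 25->8, 28->9, 31->10, 32->11
Step 2: Rank sum for X: R1 = 1 + 2 + 4 + 7 + 8 = 22.
Step 3: U_X = R1 - n1(n1+1)/2 = 22 - 5*6/2 = 22 - 15 = 7.
       U_Y = n1*n2 - U_X = 30 - 7 = 23.
Step 4: No ties, so the exact null distribution of U (based on enumerating the C(11,5) = 462 equally likely rank assignments) gives the two-sided p-value.
Step 5: p-value = 0.177489; compare to alpha = 0.1. fail to reject H0.

U_X = 7, p = 0.177489, fail to reject H0 at alpha = 0.1.


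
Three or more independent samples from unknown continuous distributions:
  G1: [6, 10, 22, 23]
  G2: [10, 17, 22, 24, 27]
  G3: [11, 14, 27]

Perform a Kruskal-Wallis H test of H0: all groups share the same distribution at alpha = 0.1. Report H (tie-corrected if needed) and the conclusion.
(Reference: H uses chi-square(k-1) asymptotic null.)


Step 1: Combine all N = 12 observations and assign midranks.
sorted (value, group, rank): (6,G1,1), (10,G1,2.5), (10,G2,2.5), (11,G3,4), (14,G3,5), (17,G2,6), (22,G1,7.5), (22,G2,7.5), (23,G1,9), (24,G2,10), (27,G2,11.5), (27,G3,11.5)
Step 2: Sum ranks within each group.
R_1 = 20 (n_1 = 4)
R_2 = 37.5 (n_2 = 5)
R_3 = 20.5 (n_3 = 3)
Step 3: H = 12/(N(N+1)) * sum(R_i^2/n_i) - 3(N+1)
     = 12/(12*13) * (20^2/4 + 37.5^2/5 + 20.5^2/3) - 3*13
     = 0.076923 * 521.333 - 39
     = 1.102564.
Step 4: Ties present; correction factor C = 1 - 18/(12^3 - 12) = 0.989510. Corrected H = 1.102564 / 0.989510 = 1.114252.
Step 5: Under H0, H ~ chi^2(2); p-value = 0.572853.
Step 6: alpha = 0.1. fail to reject H0.

H = 1.1143, df = 2, p = 0.572853, fail to reject H0.


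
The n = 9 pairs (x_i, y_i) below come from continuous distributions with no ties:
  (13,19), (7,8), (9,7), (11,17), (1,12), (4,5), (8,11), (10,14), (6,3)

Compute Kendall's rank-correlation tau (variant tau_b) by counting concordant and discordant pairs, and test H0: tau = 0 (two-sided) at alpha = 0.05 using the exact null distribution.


Step 1: Enumerate the 36 unordered pairs (i,j) with i<j and classify each by sign(x_j-x_i) * sign(y_j-y_i).
  (1,2):dx=-6,dy=-11->C; (1,3):dx=-4,dy=-12->C; (1,4):dx=-2,dy=-2->C; (1,5):dx=-12,dy=-7->C
  (1,6):dx=-9,dy=-14->C; (1,7):dx=-5,dy=-8->C; (1,8):dx=-3,dy=-5->C; (1,9):dx=-7,dy=-16->C
  (2,3):dx=+2,dy=-1->D; (2,4):dx=+4,dy=+9->C; (2,5):dx=-6,dy=+4->D; (2,6):dx=-3,dy=-3->C
  (2,7):dx=+1,dy=+3->C; (2,8):dx=+3,dy=+6->C; (2,9):dx=-1,dy=-5->C; (3,4):dx=+2,dy=+10->C
  (3,5):dx=-8,dy=+5->D; (3,6):dx=-5,dy=-2->C; (3,7):dx=-1,dy=+4->D; (3,8):dx=+1,dy=+7->C
  (3,9):dx=-3,dy=-4->C; (4,5):dx=-10,dy=-5->C; (4,6):dx=-7,dy=-12->C; (4,7):dx=-3,dy=-6->C
  (4,8):dx=-1,dy=-3->C; (4,9):dx=-5,dy=-14->C; (5,6):dx=+3,dy=-7->D; (5,7):dx=+7,dy=-1->D
  (5,8):dx=+9,dy=+2->C; (5,9):dx=+5,dy=-9->D; (6,7):dx=+4,dy=+6->C; (6,8):dx=+6,dy=+9->C
  (6,9):dx=+2,dy=-2->D; (7,8):dx=+2,dy=+3->C; (7,9):dx=-2,dy=-8->C; (8,9):dx=-4,dy=-11->C
Step 2: C = 28, D = 8, total pairs = 36.
Step 3: tau = (C - D)/(n(n-1)/2) = (28 - 8)/36 = 0.555556.
Step 4: Exact two-sided p-value (enumerate n! = 362880 permutations of y under H0): p = 0.044615.
Step 5: alpha = 0.05. reject H0.

tau_b = 0.5556 (C=28, D=8), p = 0.044615, reject H0.


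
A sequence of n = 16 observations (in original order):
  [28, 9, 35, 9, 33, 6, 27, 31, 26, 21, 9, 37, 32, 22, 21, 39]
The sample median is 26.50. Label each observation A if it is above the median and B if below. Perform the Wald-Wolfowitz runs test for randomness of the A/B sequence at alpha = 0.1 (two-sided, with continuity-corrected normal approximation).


Step 1: Compute median = 26.50; label A = above, B = below.
Labels in order: ABABABAABBBAABBA  (n_A = 8, n_B = 8)
Step 2: Count runs R = 11.
Step 3: Under H0 (random ordering), E[R] = 2*n_A*n_B/(n_A+n_B) + 1 = 2*8*8/16 + 1 = 9.0000.
        Var[R] = 2*n_A*n_B*(2*n_A*n_B - n_A - n_B) / ((n_A+n_B)^2 * (n_A+n_B-1)) = 14336/3840 = 3.7333.
        SD[R] = 1.9322.
Step 4: Continuity-corrected z = (R - 0.5 - E[R]) / SD[R] = (11 - 0.5 - 9.0000) / 1.9322 = 0.7763.
Step 5: Two-sided p-value via normal approximation = 2*(1 - Phi(|z|)) = 0.437558.
Step 6: alpha = 0.1. fail to reject H0.

R = 11, z = 0.7763, p = 0.437558, fail to reject H0.


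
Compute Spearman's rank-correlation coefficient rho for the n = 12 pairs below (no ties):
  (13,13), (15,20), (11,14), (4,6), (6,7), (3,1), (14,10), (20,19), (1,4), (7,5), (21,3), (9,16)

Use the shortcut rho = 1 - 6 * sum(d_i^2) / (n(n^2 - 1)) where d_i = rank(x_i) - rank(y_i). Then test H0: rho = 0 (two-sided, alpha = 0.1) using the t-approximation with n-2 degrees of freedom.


Step 1: Rank x and y separately (midranks; no ties here).
rank(x): 13->8, 15->10, 11->7, 4->3, 6->4, 3->2, 14->9, 20->11, 1->1, 7->5, 21->12, 9->6
rank(y): 13->8, 20->12, 14->9, 6->5, 7->6, 1->1, 10->7, 19->11, 4->3, 5->4, 3->2, 16->10
Step 2: d_i = R_x(i) - R_y(i); compute d_i^2.
  (8-8)^2=0, (10-12)^2=4, (7-9)^2=4, (3-5)^2=4, (4-6)^2=4, (2-1)^2=1, (9-7)^2=4, (11-11)^2=0, (1-3)^2=4, (5-4)^2=1, (12-2)^2=100, (6-10)^2=16
sum(d^2) = 142.
Step 3: rho = 1 - 6*142 / (12*(12^2 - 1)) = 1 - 852/1716 = 0.503497.
Step 4: Under H0, t = rho * sqrt((n-2)/(1-rho^2)) = 1.8428 ~ t(10).
Step 5: Two-sided p-value from the t-distribution with 10 df = 0.095157.
Step 6: alpha = 0.1. reject H0.

rho = 0.5035, p = 0.095157, reject H0 at alpha = 0.1.
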